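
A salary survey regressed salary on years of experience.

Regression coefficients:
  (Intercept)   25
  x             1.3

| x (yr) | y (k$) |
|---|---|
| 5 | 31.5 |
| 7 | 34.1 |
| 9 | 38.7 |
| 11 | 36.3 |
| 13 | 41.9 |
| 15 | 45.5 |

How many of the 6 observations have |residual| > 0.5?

3

x=5: ŷ = 25 + 1.3·5 = 31.5; r = 31.5 − 31.5 = 0
x=7: ŷ = 25 + 1.3·7 = 34.1; r = 34.1 − 34.1 = 0
x=9: ŷ = 25 + 1.3·9 = 36.7; r = 38.7 − 36.7 = 2
x=11: ŷ = 25 + 1.3·11 = 39.3; r = 36.3 − 39.3 = -3
x=13: ŷ = 25 + 1.3·13 = 41.9; r = 41.9 − 41.9 = 0
x=15: ŷ = 25 + 1.3·15 = 44.5; r = 45.5 − 44.5 = 1
|r| > 0.5: x=9 (|r|=2), x=11 (|r|=3), x=15 (|r|=1) → 3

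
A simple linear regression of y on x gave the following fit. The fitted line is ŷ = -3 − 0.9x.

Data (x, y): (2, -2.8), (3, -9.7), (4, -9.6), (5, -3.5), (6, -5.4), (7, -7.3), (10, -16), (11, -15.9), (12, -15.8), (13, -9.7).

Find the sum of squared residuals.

x=2: ŷ = -3 − 0.9·2 = -4.8; e = -2.8 − (-4.8) = 2
x=3: ŷ = -3 − 0.9·3 = -5.7; e = -9.7 − (-5.7) = -4
x=4: ŷ = -3 − 0.9·4 = -6.6; e = -9.6 − (-6.6) = -3
x=5: ŷ = -3 − 0.9·5 = -7.5; e = -3.5 − (-7.5) = 4
x=6: ŷ = -3 − 0.9·6 = -8.4; e = -5.4 − (-8.4) = 3
x=7: ŷ = -3 − 0.9·7 = -9.3; e = -7.3 − (-9.3) = 2
x=10: ŷ = -3 − 0.9·10 = -12; e = -16 − (-12) = -4
x=11: ŷ = -3 − 0.9·11 = -12.9; e = -15.9 − (-12.9) = -3
x=12: ŷ = -3 − 0.9·12 = -13.8; e = -15.8 − (-13.8) = -2
x=13: ŷ = -3 − 0.9·13 = -14.7; e = -9.7 − (-14.7) = 5
SSE = 4 + 16 + 9 + 16 + 9 + 4 + 16 + 9 + 4 + 25 = 112

SSE = 112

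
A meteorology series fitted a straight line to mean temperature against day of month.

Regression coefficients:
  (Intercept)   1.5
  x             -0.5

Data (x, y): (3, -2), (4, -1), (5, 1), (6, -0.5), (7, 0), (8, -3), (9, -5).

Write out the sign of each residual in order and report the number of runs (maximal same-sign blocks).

3 runs

x=3: ŷ = 1.5 − 0.5·3 = 0; e = -2 − 0 = -2
x=4: ŷ = 1.5 − 0.5·4 = -0.5; e = -1 − (-0.5) = -0.5
x=5: ŷ = 1.5 − 0.5·5 = -1; e = 1 − (-1) = 2
x=6: ŷ = 1.5 − 0.5·6 = -1.5; e = -0.5 − (-1.5) = 1
x=7: ŷ = 1.5 − 0.5·7 = -2; e = 0 − (-2) = 2
x=8: ŷ = 1.5 − 0.5·8 = -2.5; e = -3 − (-2.5) = -0.5
x=9: ŷ = 1.5 − 0.5·9 = -3; e = -5 − (-3) = -2
Signs: − − + + + − −
Runs: −×2, +×3, −×2 → 3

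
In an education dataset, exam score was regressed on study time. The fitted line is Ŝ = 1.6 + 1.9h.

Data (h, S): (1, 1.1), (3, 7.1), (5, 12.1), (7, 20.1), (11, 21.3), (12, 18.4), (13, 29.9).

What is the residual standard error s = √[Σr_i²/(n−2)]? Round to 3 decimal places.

h=1: Ŝ = 1.6 + 1.9·1 = 3.5; r = 1.1 − 3.5 = -2.4
h=3: Ŝ = 1.6 + 1.9·3 = 7.3; r = 7.1 − 7.3 = -0.2
h=5: Ŝ = 1.6 + 1.9·5 = 11.1; r = 12.1 − 11.1 = 1
h=7: Ŝ = 1.6 + 1.9·7 = 14.9; r = 20.1 − 14.9 = 5.2
h=11: Ŝ = 1.6 + 1.9·11 = 22.5; r = 21.3 − 22.5 = -1.2
h=12: Ŝ = 1.6 + 1.9·12 = 24.4; r = 18.4 − 24.4 = -6
h=13: Ŝ = 1.6 + 1.9·13 = 26.3; r = 29.9 − 26.3 = 3.6
SSE = 5.76 + 0.04 + 1 + 27.04 + 1.44 + 36 + 12.96 = 84.24
s = √(84.24/5) = √16.848 ≈ 4.105

s = 4.105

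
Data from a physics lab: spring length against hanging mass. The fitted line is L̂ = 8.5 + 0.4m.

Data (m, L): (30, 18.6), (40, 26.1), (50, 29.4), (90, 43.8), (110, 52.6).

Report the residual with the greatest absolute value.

m=30: L̂ = 8.5 + 0.4·30 = 20.5; e = 18.6 − 20.5 = -1.9
m=40: L̂ = 8.5 + 0.4·40 = 24.5; e = 26.1 − 24.5 = 1.6
m=50: L̂ = 8.5 + 0.4·50 = 28.5; e = 29.4 − 28.5 = 0.9
m=90: L̂ = 8.5 + 0.4·90 = 44.5; e = 43.8 − 44.5 = -0.7
m=110: L̂ = 8.5 + 0.4·110 = 52.5; e = 52.6 − 52.5 = 0.1
Largest |e| is 1.9 at m = 30, residual -1.9.

e = -1.9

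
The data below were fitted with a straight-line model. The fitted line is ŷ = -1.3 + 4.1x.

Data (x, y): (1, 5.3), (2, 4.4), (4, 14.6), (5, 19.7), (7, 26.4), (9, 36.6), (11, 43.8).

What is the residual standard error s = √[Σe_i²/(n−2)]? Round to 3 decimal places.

x=1: ŷ = -1.3 + 4.1·1 = 2.8; e = 5.3 − 2.8 = 2.5
x=2: ŷ = -1.3 + 4.1·2 = 6.9; e = 4.4 − 6.9 = -2.5
x=4: ŷ = -1.3 + 4.1·4 = 15.1; e = 14.6 − 15.1 = -0.5
x=5: ŷ = -1.3 + 4.1·5 = 19.2; e = 19.7 − 19.2 = 0.5
x=7: ŷ = -1.3 + 4.1·7 = 27.4; e = 26.4 − 27.4 = -1
x=9: ŷ = -1.3 + 4.1·9 = 35.6; e = 36.6 − 35.6 = 1
x=11: ŷ = -1.3 + 4.1·11 = 43.8; e = 43.8 − 43.8 = 0
SSE = 6.25 + 6.25 + 0.25 + 0.25 + 1 + 1 + 0 = 15
s = √(15/5) = √3 ≈ 1.732

s = 1.732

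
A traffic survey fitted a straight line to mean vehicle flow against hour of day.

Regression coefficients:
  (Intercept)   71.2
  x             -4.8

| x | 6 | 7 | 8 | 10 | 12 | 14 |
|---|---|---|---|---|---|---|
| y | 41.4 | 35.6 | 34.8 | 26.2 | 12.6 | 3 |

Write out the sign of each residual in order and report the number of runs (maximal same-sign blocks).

3 runs

x=6: ŷ = 71.2 − 4.8·6 = 42.4; e = 41.4 − 42.4 = -1
x=7: ŷ = 71.2 − 4.8·7 = 37.6; e = 35.6 − 37.6 = -2
x=8: ŷ = 71.2 − 4.8·8 = 32.8; e = 34.8 − 32.8 = 2
x=10: ŷ = 71.2 − 4.8·10 = 23.2; e = 26.2 − 23.2 = 3
x=12: ŷ = 71.2 − 4.8·12 = 13.6; e = 12.6 − 13.6 = -1
x=14: ŷ = 71.2 − 4.8·14 = 4; e = 3 − 4 = -1
Signs: − − + + − −
Runs: −×2, +×2, −×2 → 3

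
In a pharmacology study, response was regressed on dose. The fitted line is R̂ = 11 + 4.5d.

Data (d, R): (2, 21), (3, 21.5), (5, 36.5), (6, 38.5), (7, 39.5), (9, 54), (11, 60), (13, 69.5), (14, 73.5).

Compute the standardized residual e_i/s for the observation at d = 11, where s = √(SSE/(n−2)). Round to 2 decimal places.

-0.22

d=2: R̂ = 11 + 4.5·2 = 20; e = 21 − 20 = 1
d=3: R̂ = 11 + 4.5·3 = 24.5; e = 21.5 − 24.5 = -3
d=5: R̂ = 11 + 4.5·5 = 33.5; e = 36.5 − 33.5 = 3
d=6: R̂ = 11 + 4.5·6 = 38; e = 38.5 − 38 = 0.5
d=7: R̂ = 11 + 4.5·7 = 42.5; e = 39.5 − 42.5 = -3
d=9: R̂ = 11 + 4.5·9 = 51.5; e = 54 − 51.5 = 2.5
d=11: R̂ = 11 + 4.5·11 = 60.5; e = 60 − 60.5 = -0.5
d=13: R̂ = 11 + 4.5·13 = 69.5; e = 69.5 − 69.5 = 0
d=14: R̂ = 11 + 4.5·14 = 74; e = 73.5 − 74 = -0.5
SSE = 1 + 9 + 9 + 0.25 + 9 + 6.25 + 0.25 + 0 + 0.25 = 35
s = √(35/7) = 2.23607
e/s = -0.5 / 2.23607 = -0.22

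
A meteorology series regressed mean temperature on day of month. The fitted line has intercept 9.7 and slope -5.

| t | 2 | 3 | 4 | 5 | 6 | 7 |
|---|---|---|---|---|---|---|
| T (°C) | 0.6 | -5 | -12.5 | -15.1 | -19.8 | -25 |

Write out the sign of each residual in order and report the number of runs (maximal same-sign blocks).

3 runs

t=2: T̂ = 9.7 − 5·2 = -0.3; e = 0.6 − (-0.3) = 0.9
t=3: T̂ = 9.7 − 5·3 = -5.3; e = -5 − (-5.3) = 0.3
t=4: T̂ = 9.7 − 5·4 = -10.3; e = -12.5 − (-10.3) = -2.2
t=5: T̂ = 9.7 − 5·5 = -15.3; e = -15.1 − (-15.3) = 0.2
t=6: T̂ = 9.7 − 5·6 = -20.3; e = -19.8 − (-20.3) = 0.5
t=7: T̂ = 9.7 − 5·7 = -25.3; e = -25 − (-25.3) = 0.3
Signs: + + − + + +
Runs: +×2, −×1, +×3 → 3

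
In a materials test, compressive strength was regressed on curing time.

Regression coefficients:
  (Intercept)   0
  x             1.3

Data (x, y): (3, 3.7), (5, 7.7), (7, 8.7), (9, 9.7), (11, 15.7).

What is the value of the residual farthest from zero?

x=3: ŷ = 1.3·3 = 3.9; e = 3.7 − 3.9 = -0.2
x=5: ŷ = 1.3·5 = 6.5; e = 7.7 − 6.5 = 1.2
x=7: ŷ = 1.3·7 = 9.1; e = 8.7 − 9.1 = -0.4
x=9: ŷ = 1.3·9 = 11.7; e = 9.7 − 11.7 = -2
x=11: ŷ = 1.3·11 = 14.3; e = 15.7 − 14.3 = 1.4
Largest |e| is 2 at x = 9, residual -2.

e = -2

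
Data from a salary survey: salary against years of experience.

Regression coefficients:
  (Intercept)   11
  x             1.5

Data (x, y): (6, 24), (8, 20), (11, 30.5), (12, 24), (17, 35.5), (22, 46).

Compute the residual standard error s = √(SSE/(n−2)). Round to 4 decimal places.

x=6: ŷ = 11 + 1.5·6 = 20; r = 24 − 20 = 4
x=8: ŷ = 11 + 1.5·8 = 23; r = 20 − 23 = -3
x=11: ŷ = 11 + 1.5·11 = 27.5; r = 30.5 − 27.5 = 3
x=12: ŷ = 11 + 1.5·12 = 29; r = 24 − 29 = -5
x=17: ŷ = 11 + 1.5·17 = 36.5; r = 35.5 − 36.5 = -1
x=22: ŷ = 11 + 1.5·22 = 44; r = 46 − 44 = 2
SSE = 16 + 9 + 9 + 25 + 1 + 4 = 64
s = √(64/4) = √16 ≈ 4.0000

s = 4.0000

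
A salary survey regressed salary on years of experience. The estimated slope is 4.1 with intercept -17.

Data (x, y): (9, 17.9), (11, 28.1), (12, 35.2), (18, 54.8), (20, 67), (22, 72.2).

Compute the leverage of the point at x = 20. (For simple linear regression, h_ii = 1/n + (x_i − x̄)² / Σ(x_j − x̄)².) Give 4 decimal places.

h = 0.3186

x̄ = (9 + 11 + 12 + 18 + 20 + 22)/6 = 15.3333
Σ(x − x̄)² = 40.1111 + 18.7778 + 11.1111 + 7.11111 + 21.7778 + 44.4444 = 143.333
h = 1/6 + (4.66667)²/143.333 = 0.166667 + 0.151938 = 0.3186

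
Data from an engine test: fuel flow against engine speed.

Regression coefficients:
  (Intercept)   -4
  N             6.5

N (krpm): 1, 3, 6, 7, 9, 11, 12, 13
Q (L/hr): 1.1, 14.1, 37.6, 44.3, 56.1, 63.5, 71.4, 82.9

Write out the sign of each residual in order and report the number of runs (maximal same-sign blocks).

N=1: ŷ = -4 + 6.5·1 = 2.5; r = 1.1 − 2.5 = -1.4
N=3: ŷ = -4 + 6.5·3 = 15.5; r = 14.1 − 15.5 = -1.4
N=6: ŷ = -4 + 6.5·6 = 35; r = 37.6 − 35 = 2.6
N=7: ŷ = -4 + 6.5·7 = 41.5; r = 44.3 − 41.5 = 2.8
N=9: ŷ = -4 + 6.5·9 = 54.5; r = 56.1 − 54.5 = 1.6
N=11: ŷ = -4 + 6.5·11 = 67.5; r = 63.5 − 67.5 = -4
N=12: ŷ = -4 + 6.5·12 = 74; r = 71.4 − 74 = -2.6
N=13: ŷ = -4 + 6.5·13 = 80.5; r = 82.9 − 80.5 = 2.4
Signs: − − + + + − − +
Runs: −×2, +×3, −×2, +×1 → 4

4 runs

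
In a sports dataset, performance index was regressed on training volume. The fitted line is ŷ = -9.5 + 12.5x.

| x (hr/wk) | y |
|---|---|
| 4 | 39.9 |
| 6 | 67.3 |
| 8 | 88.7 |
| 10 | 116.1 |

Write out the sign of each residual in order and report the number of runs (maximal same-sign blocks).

x=4: ŷ = -9.5 + 12.5·4 = 40.5; e = 39.9 − 40.5 = -0.6
x=6: ŷ = -9.5 + 12.5·6 = 65.5; e = 67.3 − 65.5 = 1.8
x=8: ŷ = -9.5 + 12.5·8 = 90.5; e = 88.7 − 90.5 = -1.8
x=10: ŷ = -9.5 + 12.5·10 = 115.5; e = 116.1 − 115.5 = 0.6
Signs: − + − +
Runs: −×1, +×1, −×1, +×1 → 4

4 runs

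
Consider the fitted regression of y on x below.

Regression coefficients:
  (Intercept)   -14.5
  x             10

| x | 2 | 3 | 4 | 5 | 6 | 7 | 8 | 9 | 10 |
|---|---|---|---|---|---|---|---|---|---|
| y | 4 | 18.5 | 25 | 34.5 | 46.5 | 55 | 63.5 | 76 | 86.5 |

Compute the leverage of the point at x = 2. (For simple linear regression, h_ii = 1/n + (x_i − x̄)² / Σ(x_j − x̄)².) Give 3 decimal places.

x̄ = (2 + 3 + 4 + 5 + 6 + 7 + 8 + 9 + 10)/9 = 6
Σ(x − x̄)² = 16 + 9 + 4 + 1 + 0 + 1 + 4 + 9 + 16 = 60
h = 1/9 + (-4)²/60 = 0.111111 + 0.266667 = 0.378

h = 0.378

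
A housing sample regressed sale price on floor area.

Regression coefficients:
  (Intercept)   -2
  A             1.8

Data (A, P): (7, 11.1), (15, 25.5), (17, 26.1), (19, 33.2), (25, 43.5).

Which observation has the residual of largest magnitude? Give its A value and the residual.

A = 17, r = -2.5

A=7: P̂ = -2 + 1.8·7 = 10.6; r = 11.1 − 10.6 = 0.5
A=15: P̂ = -2 + 1.8·15 = 25; r = 25.5 − 25 = 0.5
A=17: P̂ = -2 + 1.8·17 = 28.6; r = 26.1 − 28.6 = -2.5
A=19: P̂ = -2 + 1.8·19 = 32.2; r = 33.2 − 32.2 = 1
A=25: P̂ = -2 + 1.8·25 = 43; r = 43.5 − 43 = 0.5
Largest |r| is 2.5 at A = 17, residual -2.5.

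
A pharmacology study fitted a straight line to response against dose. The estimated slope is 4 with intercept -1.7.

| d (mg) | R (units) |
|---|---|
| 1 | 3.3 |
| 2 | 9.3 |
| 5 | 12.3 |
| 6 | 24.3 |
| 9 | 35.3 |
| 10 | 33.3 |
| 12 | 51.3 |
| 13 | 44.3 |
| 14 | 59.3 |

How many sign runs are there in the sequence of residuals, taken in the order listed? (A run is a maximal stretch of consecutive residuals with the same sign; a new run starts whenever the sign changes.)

7 runs

d=1: ŷ = -1.7 + 4·1 = 2.3; e = 3.3 − 2.3 = 1
d=2: ŷ = -1.7 + 4·2 = 6.3; e = 9.3 − 6.3 = 3
d=5: ŷ = -1.7 + 4·5 = 18.3; e = 12.3 − 18.3 = -6
d=6: ŷ = -1.7 + 4·6 = 22.3; e = 24.3 − 22.3 = 2
d=9: ŷ = -1.7 + 4·9 = 34.3; e = 35.3 − 34.3 = 1
d=10: ŷ = -1.7 + 4·10 = 38.3; e = 33.3 − 38.3 = -5
d=12: ŷ = -1.7 + 4·12 = 46.3; e = 51.3 − 46.3 = 5
d=13: ŷ = -1.7 + 4·13 = 50.3; e = 44.3 − 50.3 = -6
d=14: ŷ = -1.7 + 4·14 = 54.3; e = 59.3 − 54.3 = 5
Signs: + + − + + − + − +
Runs: +×2, −×1, +×2, −×1, +×1, −×1, +×1 → 7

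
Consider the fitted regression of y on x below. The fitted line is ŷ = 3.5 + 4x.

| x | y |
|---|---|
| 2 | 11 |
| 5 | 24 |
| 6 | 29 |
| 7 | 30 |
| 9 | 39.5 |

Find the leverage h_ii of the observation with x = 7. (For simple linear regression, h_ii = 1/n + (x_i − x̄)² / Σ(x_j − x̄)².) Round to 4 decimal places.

h = 0.2537

x̄ = (2 + 5 + 6 + 7 + 9)/5 = 5.8
Σ(x − x̄)² = 14.44 + 0.64 + 0.04 + 1.44 + 10.24 = 26.8
h = 1/5 + (1.2)²/26.8 = 0.2 + 0.0537313 = 0.2537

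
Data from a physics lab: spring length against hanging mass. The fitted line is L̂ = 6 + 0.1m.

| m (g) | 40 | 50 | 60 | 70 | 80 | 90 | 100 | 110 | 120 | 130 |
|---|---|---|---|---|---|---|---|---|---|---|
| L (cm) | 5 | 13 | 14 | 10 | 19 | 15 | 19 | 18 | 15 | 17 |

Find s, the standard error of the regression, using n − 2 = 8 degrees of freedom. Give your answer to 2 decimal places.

s = 3.35

m=40: L̂ = 6 + 0.1·40 = 10; e = 5 − 10 = -5
m=50: L̂ = 6 + 0.1·50 = 11; e = 13 − 11 = 2
m=60: L̂ = 6 + 0.1·60 = 12; e = 14 − 12 = 2
m=70: L̂ = 6 + 0.1·70 = 13; e = 10 − 13 = -3
m=80: L̂ = 6 + 0.1·80 = 14; e = 19 − 14 = 5
m=90: L̂ = 6 + 0.1·90 = 15; e = 15 − 15 = 0
m=100: L̂ = 6 + 0.1·100 = 16; e = 19 − 16 = 3
m=110: L̂ = 6 + 0.1·110 = 17; e = 18 − 17 = 1
m=120: L̂ = 6 + 0.1·120 = 18; e = 15 − 18 = -3
m=130: L̂ = 6 + 0.1·130 = 19; e = 17 − 19 = -2
SSE = 25 + 4 + 4 + 9 + 25 + 0 + 9 + 1 + 9 + 4 = 90
s = √(90/8) = √11.25 ≈ 3.35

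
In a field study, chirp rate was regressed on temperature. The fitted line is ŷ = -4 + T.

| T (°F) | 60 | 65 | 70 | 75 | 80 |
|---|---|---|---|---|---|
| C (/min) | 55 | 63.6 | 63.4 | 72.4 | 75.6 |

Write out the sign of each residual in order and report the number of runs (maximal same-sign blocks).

5 runs

T=60: ŷ = -4 + 60 = 56; e = 55 − 56 = -1
T=65: ŷ = -4 + 65 = 61; e = 63.6 − 61 = 2.6
T=70: ŷ = -4 + 70 = 66; e = 63.4 − 66 = -2.6
T=75: ŷ = -4 + 75 = 71; e = 72.4 − 71 = 1.4
T=80: ŷ = -4 + 80 = 76; e = 75.6 − 76 = -0.4
Signs: − + − + −
Runs: −×1, +×1, −×1, +×1, −×1 → 5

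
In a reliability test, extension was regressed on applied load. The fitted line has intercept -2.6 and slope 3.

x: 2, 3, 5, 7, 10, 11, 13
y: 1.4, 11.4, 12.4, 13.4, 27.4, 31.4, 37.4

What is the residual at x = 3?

e = 5

ŷ = -2.6 + 3·3 = 6.4
e = 11.4 − 6.4 = 5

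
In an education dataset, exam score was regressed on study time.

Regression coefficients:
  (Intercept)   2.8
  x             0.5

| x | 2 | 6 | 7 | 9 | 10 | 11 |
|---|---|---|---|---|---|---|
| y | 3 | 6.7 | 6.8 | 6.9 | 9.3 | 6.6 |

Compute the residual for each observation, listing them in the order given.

x=2: ŷ = 2.8 + 0.5·2 = 3.8; e = 3 − 3.8 = -0.8
x=6: ŷ = 2.8 + 0.5·6 = 5.8; e = 6.7 − 5.8 = 0.9
x=7: ŷ = 2.8 + 0.5·7 = 6.3; e = 6.8 − 6.3 = 0.5
x=9: ŷ = 2.8 + 0.5·9 = 7.3; e = 6.9 − 7.3 = -0.4
x=10: ŷ = 2.8 + 0.5·10 = 7.8; e = 9.3 − 7.8 = 1.5
x=11: ŷ = 2.8 + 0.5·11 = 8.3; e = 6.6 − 8.3 = -1.7

-0.8, 0.9, 0.5, -0.4, 1.5, -1.7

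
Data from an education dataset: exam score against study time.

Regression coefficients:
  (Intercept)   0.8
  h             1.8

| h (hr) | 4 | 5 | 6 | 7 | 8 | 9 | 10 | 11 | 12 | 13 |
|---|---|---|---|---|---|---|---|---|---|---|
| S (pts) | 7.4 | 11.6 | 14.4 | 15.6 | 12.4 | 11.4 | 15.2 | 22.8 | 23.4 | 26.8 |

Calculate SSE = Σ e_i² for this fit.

h=4: ŷ = 0.8 + 1.8·4 = 8; e = 7.4 − 8 = -0.6
h=5: ŷ = 0.8 + 1.8·5 = 9.8; e = 11.6 − 9.8 = 1.8
h=6: ŷ = 0.8 + 1.8·6 = 11.6; e = 14.4 − 11.6 = 2.8
h=7: ŷ = 0.8 + 1.8·7 = 13.4; e = 15.6 − 13.4 = 2.2
h=8: ŷ = 0.8 + 1.8·8 = 15.2; e = 12.4 − 15.2 = -2.8
h=9: ŷ = 0.8 + 1.8·9 = 17; e = 11.4 − 17 = -5.6
h=10: ŷ = 0.8 + 1.8·10 = 18.8; e = 15.2 − 18.8 = -3.6
h=11: ŷ = 0.8 + 1.8·11 = 20.6; e = 22.8 − 20.6 = 2.2
h=12: ŷ = 0.8 + 1.8·12 = 22.4; e = 23.4 − 22.4 = 1
h=13: ŷ = 0.8 + 1.8·13 = 24.2; e = 26.8 − 24.2 = 2.6
SSE = 0.36 + 3.24 + 7.84 + 4.84 + 7.84 + 31.36 + 12.96 + 4.84 + 1 + 6.76 = 81.04

SSE = 81.04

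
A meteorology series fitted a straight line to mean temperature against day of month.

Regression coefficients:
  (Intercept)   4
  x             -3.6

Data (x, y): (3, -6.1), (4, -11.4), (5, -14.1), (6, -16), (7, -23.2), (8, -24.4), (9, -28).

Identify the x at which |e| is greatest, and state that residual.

x = 7, e = -2

x=3: ŷ = 4 − 3.6·3 = -6.8; e = -6.1 − (-6.8) = 0.7
x=4: ŷ = 4 − 3.6·4 = -10.4; e = -11.4 − (-10.4) = -1
x=5: ŷ = 4 − 3.6·5 = -14; e = -14.1 − (-14) = -0.1
x=6: ŷ = 4 − 3.6·6 = -17.6; e = -16 − (-17.6) = 1.6
x=7: ŷ = 4 − 3.6·7 = -21.2; e = -23.2 − (-21.2) = -2
x=8: ŷ = 4 − 3.6·8 = -24.8; e = -24.4 − (-24.8) = 0.4
x=9: ŷ = 4 − 3.6·9 = -28.4; e = -28 − (-28.4) = 0.4
Largest |e| is 2 at x = 7, residual -2.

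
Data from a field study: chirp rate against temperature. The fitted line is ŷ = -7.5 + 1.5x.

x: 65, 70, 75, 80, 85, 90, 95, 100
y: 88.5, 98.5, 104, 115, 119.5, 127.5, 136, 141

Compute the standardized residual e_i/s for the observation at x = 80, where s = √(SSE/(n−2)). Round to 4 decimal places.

1.6366

x=65: ŷ = -7.5 + 1.5·65 = 90; e = 88.5 − 90 = -1.5
x=70: ŷ = -7.5 + 1.5·70 = 97.5; e = 98.5 − 97.5 = 1
x=75: ŷ = -7.5 + 1.5·75 = 105; e = 104 − 105 = -1
x=80: ŷ = -7.5 + 1.5·80 = 112.5; e = 115 − 112.5 = 2.5
x=85: ŷ = -7.5 + 1.5·85 = 120; e = 119.5 − 120 = -0.5
x=90: ŷ = -7.5 + 1.5·90 = 127.5; e = 127.5 − 127.5 = 0
x=95: ŷ = -7.5 + 1.5·95 = 135; e = 136 − 135 = 1
x=100: ŷ = -7.5 + 1.5·100 = 142.5; e = 141 − 142.5 = -1.5
SSE = 2.25 + 1 + 1 + 6.25 + 0.25 + 0 + 1 + 2.25 = 14
s = √(14/6) = 1.52753
e/s = 2.5 / 1.52753 = 1.6366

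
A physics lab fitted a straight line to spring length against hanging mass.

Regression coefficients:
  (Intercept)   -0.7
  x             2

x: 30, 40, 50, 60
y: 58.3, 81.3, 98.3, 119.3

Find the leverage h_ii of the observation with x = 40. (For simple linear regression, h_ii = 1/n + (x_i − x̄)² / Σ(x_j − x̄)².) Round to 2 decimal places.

x̄ = (30 + 40 + 50 + 60)/4 = 45
Σ(x − x̄)² = 225 + 25 + 25 + 225 = 500
h = 1/4 + (-5)²/500 = 0.25 + 0.05 = 0.30

h = 0.30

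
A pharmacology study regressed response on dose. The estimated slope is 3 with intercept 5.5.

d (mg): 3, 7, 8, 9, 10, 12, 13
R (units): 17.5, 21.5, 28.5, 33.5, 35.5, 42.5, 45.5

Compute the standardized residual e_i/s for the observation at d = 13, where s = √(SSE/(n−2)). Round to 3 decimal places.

0.363

d=3: R̂ = 5.5 + 3·3 = 14.5; e = 17.5 − 14.5 = 3
d=7: R̂ = 5.5 + 3·7 = 26.5; e = 21.5 − 26.5 = -5
d=8: R̂ = 5.5 + 3·8 = 29.5; e = 28.5 − 29.5 = -1
d=9: R̂ = 5.5 + 3·9 = 32.5; e = 33.5 − 32.5 = 1
d=10: R̂ = 5.5 + 3·10 = 35.5; e = 35.5 − 35.5 = 0
d=12: R̂ = 5.5 + 3·12 = 41.5; e = 42.5 − 41.5 = 1
d=13: R̂ = 5.5 + 3·13 = 44.5; e = 45.5 − 44.5 = 1
SSE = 9 + 25 + 1 + 1 + 0 + 1 + 1 = 38
s = √(38/5) = 2.75681
e/s = 1 / 2.75681 = 0.363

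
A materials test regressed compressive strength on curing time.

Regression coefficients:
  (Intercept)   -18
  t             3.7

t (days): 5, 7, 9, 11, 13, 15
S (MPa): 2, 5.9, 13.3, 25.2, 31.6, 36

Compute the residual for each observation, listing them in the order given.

1.5, -2, -2, 2.5, 1.5, -1.5

t=5: ŷ = -18 + 3.7·5 = 0.5; e = 2 − 0.5 = 1.5
t=7: ŷ = -18 + 3.7·7 = 7.9; e = 5.9 − 7.9 = -2
t=9: ŷ = -18 + 3.7·9 = 15.3; e = 13.3 − 15.3 = -2
t=11: ŷ = -18 + 3.7·11 = 22.7; e = 25.2 − 22.7 = 2.5
t=13: ŷ = -18 + 3.7·13 = 30.1; e = 31.6 − 30.1 = 1.5
t=15: ŷ = -18 + 3.7·15 = 37.5; e = 36 − 37.5 = -1.5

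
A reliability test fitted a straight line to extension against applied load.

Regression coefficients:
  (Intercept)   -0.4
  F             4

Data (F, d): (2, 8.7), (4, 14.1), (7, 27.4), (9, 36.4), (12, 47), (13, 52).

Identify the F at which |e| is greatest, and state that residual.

F = 4, e = -1.5

F=2: ŷ = -0.4 + 4·2 = 7.6; e = 8.7 − 7.6 = 1.1
F=4: ŷ = -0.4 + 4·4 = 15.6; e = 14.1 − 15.6 = -1.5
F=7: ŷ = -0.4 + 4·7 = 27.6; e = 27.4 − 27.6 = -0.2
F=9: ŷ = -0.4 + 4·9 = 35.6; e = 36.4 − 35.6 = 0.8
F=12: ŷ = -0.4 + 4·12 = 47.6; e = 47 − 47.6 = -0.6
F=13: ŷ = -0.4 + 4·13 = 51.6; e = 52 − 51.6 = 0.4
Largest |e| is 1.5 at F = 4, residual -1.5.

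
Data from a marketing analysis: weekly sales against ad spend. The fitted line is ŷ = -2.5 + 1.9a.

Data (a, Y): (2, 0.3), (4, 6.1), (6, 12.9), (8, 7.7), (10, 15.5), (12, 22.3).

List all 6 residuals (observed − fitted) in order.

a=2: ŷ = -2.5 + 1.9·2 = 1.3; e = 0.3 − 1.3 = -1
a=4: ŷ = -2.5 + 1.9·4 = 5.1; e = 6.1 − 5.1 = 1
a=6: ŷ = -2.5 + 1.9·6 = 8.9; e = 12.9 − 8.9 = 4
a=8: ŷ = -2.5 + 1.9·8 = 12.7; e = 7.7 − 12.7 = -5
a=10: ŷ = -2.5 + 1.9·10 = 16.5; e = 15.5 − 16.5 = -1
a=12: ŷ = -2.5 + 1.9·12 = 20.3; e = 22.3 − 20.3 = 2

-1, 1, 4, -5, -1, 2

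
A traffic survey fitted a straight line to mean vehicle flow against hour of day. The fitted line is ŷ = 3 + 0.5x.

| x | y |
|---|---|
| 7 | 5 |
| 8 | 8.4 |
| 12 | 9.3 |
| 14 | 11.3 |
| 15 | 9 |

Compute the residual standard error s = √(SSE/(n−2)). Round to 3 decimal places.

s = 1.657

x=7: ŷ = 3 + 0.5·7 = 6.5; r = 5 − 6.5 = -1.5
x=8: ŷ = 3 + 0.5·8 = 7; r = 8.4 − 7 = 1.4
x=12: ŷ = 3 + 0.5·12 = 9; r = 9.3 − 9 = 0.3
x=14: ŷ = 3 + 0.5·14 = 10; r = 11.3 − 10 = 1.3
x=15: ŷ = 3 + 0.5·15 = 10.5; r = 9 − 10.5 = -1.5
SSE = 2.25 + 1.96 + 0.09 + 1.69 + 2.25 = 8.24
s = √(8.24/3) = √2.74667 ≈ 1.657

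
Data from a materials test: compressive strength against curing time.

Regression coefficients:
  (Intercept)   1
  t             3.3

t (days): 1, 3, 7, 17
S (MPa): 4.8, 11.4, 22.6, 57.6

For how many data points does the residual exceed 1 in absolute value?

1

t=1: Ŝ = 1 + 3.3·1 = 4.3; e = 4.8 − 4.3 = 0.5
t=3: Ŝ = 1 + 3.3·3 = 10.9; e = 11.4 − 10.9 = 0.5
t=7: Ŝ = 1 + 3.3·7 = 24.1; e = 22.6 − 24.1 = -1.5
t=17: Ŝ = 1 + 3.3·17 = 57.1; e = 57.6 − 57.1 = 0.5
|e| > 1: t=7 (|e|=1.5) → 1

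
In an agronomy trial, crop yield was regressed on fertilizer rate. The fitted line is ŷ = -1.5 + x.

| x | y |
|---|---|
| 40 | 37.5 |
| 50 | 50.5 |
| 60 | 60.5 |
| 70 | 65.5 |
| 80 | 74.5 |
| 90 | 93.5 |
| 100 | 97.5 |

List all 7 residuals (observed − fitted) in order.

x=40: ŷ = -1.5 + 40 = 38.5; r = 37.5 − 38.5 = -1
x=50: ŷ = -1.5 + 50 = 48.5; r = 50.5 − 48.5 = 2
x=60: ŷ = -1.5 + 60 = 58.5; r = 60.5 − 58.5 = 2
x=70: ŷ = -1.5 + 70 = 68.5; r = 65.5 − 68.5 = -3
x=80: ŷ = -1.5 + 80 = 78.5; r = 74.5 − 78.5 = -4
x=90: ŷ = -1.5 + 90 = 88.5; r = 93.5 − 88.5 = 5
x=100: ŷ = -1.5 + 100 = 98.5; r = 97.5 − 98.5 = -1

-1, 2, 2, -3, -4, 5, -1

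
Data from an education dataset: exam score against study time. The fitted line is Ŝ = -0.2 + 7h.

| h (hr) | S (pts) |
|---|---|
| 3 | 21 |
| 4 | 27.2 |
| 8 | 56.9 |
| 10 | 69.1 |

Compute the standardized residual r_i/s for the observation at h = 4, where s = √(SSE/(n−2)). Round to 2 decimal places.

h=3: Ŝ = -0.2 + 7·3 = 20.8; r = 21 − 20.8 = 0.2
h=4: Ŝ = -0.2 + 7·4 = 27.8; r = 27.2 − 27.8 = -0.6
h=8: Ŝ = -0.2 + 7·8 = 55.8; r = 56.9 − 55.8 = 1.1
h=10: Ŝ = -0.2 + 7·10 = 69.8; r = 69.1 − 69.8 = -0.7
SSE = 0.04 + 0.36 + 1.21 + 0.49 = 2.1
s = √(2.1/2) = 1.0247
r/s = -0.6 / 1.0247 = -0.59

-0.59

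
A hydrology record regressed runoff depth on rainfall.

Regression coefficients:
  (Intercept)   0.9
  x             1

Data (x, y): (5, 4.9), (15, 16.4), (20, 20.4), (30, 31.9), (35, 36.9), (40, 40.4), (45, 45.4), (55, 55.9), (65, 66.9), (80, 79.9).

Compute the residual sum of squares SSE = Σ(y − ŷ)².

SSE = 6

x=5: ŷ = 0.9 + 5 = 5.9; e = 4.9 − 5.9 = -1
x=15: ŷ = 0.9 + 15 = 15.9; e = 16.4 − 15.9 = 0.5
x=20: ŷ = 0.9 + 20 = 20.9; e = 20.4 − 20.9 = -0.5
x=30: ŷ = 0.9 + 30 = 30.9; e = 31.9 − 30.9 = 1
x=35: ŷ = 0.9 + 35 = 35.9; e = 36.9 − 35.9 = 1
x=40: ŷ = 0.9 + 40 = 40.9; e = 40.4 − 40.9 = -0.5
x=45: ŷ = 0.9 + 45 = 45.9; e = 45.4 − 45.9 = -0.5
x=55: ŷ = 0.9 + 55 = 55.9; e = 55.9 − 55.9 = 0
x=65: ŷ = 0.9 + 65 = 65.9; e = 66.9 − 65.9 = 1
x=80: ŷ = 0.9 + 80 = 80.9; e = 79.9 − 80.9 = -1
SSE = 1 + 0.25 + 0.25 + 1 + 1 + 0.25 + 0.25 + 0 + 1 + 1 = 6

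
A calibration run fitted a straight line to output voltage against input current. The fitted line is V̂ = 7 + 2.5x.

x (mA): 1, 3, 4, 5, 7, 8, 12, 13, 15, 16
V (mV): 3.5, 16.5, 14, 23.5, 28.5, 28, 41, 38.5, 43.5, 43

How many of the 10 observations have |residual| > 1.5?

x=1: V̂ = 7 + 2.5·1 = 9.5; r = 3.5 − 9.5 = -6
x=3: V̂ = 7 + 2.5·3 = 14.5; r = 16.5 − 14.5 = 2
x=4: V̂ = 7 + 2.5·4 = 17; r = 14 − 17 = -3
x=5: V̂ = 7 + 2.5·5 = 19.5; r = 23.5 − 19.5 = 4
x=7: V̂ = 7 + 2.5·7 = 24.5; r = 28.5 − 24.5 = 4
x=8: V̂ = 7 + 2.5·8 = 27; r = 28 − 27 = 1
x=12: V̂ = 7 + 2.5·12 = 37; r = 41 − 37 = 4
x=13: V̂ = 7 + 2.5·13 = 39.5; r = 38.5 − 39.5 = -1
x=15: V̂ = 7 + 2.5·15 = 44.5; r = 43.5 − 44.5 = -1
x=16: V̂ = 7 + 2.5·16 = 47; r = 43 − 47 = -4
|r| > 1.5: x=1 (|r|=6), x=3 (|r|=2), x=4 (|r|=3), x=5 (|r|=4), x=7 (|r|=4), x=12 (|r|=4), x=16 (|r|=4) → 7

7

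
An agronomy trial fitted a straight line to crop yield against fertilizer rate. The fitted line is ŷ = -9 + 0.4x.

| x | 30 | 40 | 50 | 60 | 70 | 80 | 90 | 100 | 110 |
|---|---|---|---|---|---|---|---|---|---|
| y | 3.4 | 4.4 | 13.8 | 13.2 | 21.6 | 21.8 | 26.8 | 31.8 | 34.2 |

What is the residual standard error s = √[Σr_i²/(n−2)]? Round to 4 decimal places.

x=30: ŷ = -9 + 0.4·30 = 3; r = 3.4 − 3 = 0.4
x=40: ŷ = -9 + 0.4·40 = 7; r = 4.4 − 7 = -2.6
x=50: ŷ = -9 + 0.4·50 = 11; r = 13.8 − 11 = 2.8
x=60: ŷ = -9 + 0.4·60 = 15; r = 13.2 − 15 = -1.8
x=70: ŷ = -9 + 0.4·70 = 19; r = 21.6 − 19 = 2.6
x=80: ŷ = -9 + 0.4·80 = 23; r = 21.8 − 23 = -1.2
x=90: ŷ = -9 + 0.4·90 = 27; r = 26.8 − 27 = -0.2
x=100: ŷ = -9 + 0.4·100 = 31; r = 31.8 − 31 = 0.8
x=110: ŷ = -9 + 0.4·110 = 35; r = 34.2 − 35 = -0.8
SSE = 0.16 + 6.76 + 7.84 + 3.24 + 6.76 + 1.44 + 0.04 + 0.64 + 0.64 = 27.52
s = √(27.52/7) = √3.93143 ≈ 1.9828

s = 1.9828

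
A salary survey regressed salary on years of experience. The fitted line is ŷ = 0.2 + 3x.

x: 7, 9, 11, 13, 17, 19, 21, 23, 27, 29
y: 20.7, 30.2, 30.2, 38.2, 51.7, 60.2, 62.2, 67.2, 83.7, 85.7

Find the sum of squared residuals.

SSE = 42

x=7: ŷ = 0.2 + 3·7 = 21.2; r = 20.7 − 21.2 = -0.5
x=9: ŷ = 0.2 + 3·9 = 27.2; r = 30.2 − 27.2 = 3
x=11: ŷ = 0.2 + 3·11 = 33.2; r = 30.2 − 33.2 = -3
x=13: ŷ = 0.2 + 3·13 = 39.2; r = 38.2 − 39.2 = -1
x=17: ŷ = 0.2 + 3·17 = 51.2; r = 51.7 − 51.2 = 0.5
x=19: ŷ = 0.2 + 3·19 = 57.2; r = 60.2 − 57.2 = 3
x=21: ŷ = 0.2 + 3·21 = 63.2; r = 62.2 − 63.2 = -1
x=23: ŷ = 0.2 + 3·23 = 69.2; r = 67.2 − 69.2 = -2
x=27: ŷ = 0.2 + 3·27 = 81.2; r = 83.7 − 81.2 = 2.5
x=29: ŷ = 0.2 + 3·29 = 87.2; r = 85.7 − 87.2 = -1.5
SSE = 0.25 + 9 + 9 + 1 + 0.25 + 9 + 1 + 4 + 6.25 + 2.25 = 42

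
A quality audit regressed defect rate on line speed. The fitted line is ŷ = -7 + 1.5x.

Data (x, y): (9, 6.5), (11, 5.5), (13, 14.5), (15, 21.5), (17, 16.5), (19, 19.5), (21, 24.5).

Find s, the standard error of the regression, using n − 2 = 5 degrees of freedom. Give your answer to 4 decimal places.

s = 3.5777

x=9: ŷ = -7 + 1.5·9 = 6.5; e = 6.5 − 6.5 = 0
x=11: ŷ = -7 + 1.5·11 = 9.5; e = 5.5 − 9.5 = -4
x=13: ŷ = -7 + 1.5·13 = 12.5; e = 14.5 − 12.5 = 2
x=15: ŷ = -7 + 1.5·15 = 15.5; e = 21.5 − 15.5 = 6
x=17: ŷ = -7 + 1.5·17 = 18.5; e = 16.5 − 18.5 = -2
x=19: ŷ = -7 + 1.5·19 = 21.5; e = 19.5 − 21.5 = -2
x=21: ŷ = -7 + 1.5·21 = 24.5; e = 24.5 − 24.5 = 0
SSE = 0 + 16 + 4 + 36 + 4 + 4 + 0 = 64
s = √(64/5) = √12.8 ≈ 3.5777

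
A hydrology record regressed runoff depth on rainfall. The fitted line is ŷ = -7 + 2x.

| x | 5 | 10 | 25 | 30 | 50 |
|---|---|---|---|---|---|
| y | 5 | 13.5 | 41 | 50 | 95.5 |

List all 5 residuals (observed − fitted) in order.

x=5: ŷ = -7 + 2·5 = 3; r = 5 − 3 = 2
x=10: ŷ = -7 + 2·10 = 13; r = 13.5 − 13 = 0.5
x=25: ŷ = -7 + 2·25 = 43; r = 41 − 43 = -2
x=30: ŷ = -7 + 2·30 = 53; r = 50 − 53 = -3
x=50: ŷ = -7 + 2·50 = 93; r = 95.5 − 93 = 2.5

2, 0.5, -2, -3, 2.5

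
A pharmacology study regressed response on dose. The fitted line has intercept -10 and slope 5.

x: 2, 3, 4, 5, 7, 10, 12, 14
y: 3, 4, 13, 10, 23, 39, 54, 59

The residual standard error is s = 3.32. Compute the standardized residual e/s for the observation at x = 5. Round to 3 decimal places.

-1.506

ŷ = -10 + 5·5 = 15
e = 10 − 15 = -5
e/s = -5 / 3.32 = -1.506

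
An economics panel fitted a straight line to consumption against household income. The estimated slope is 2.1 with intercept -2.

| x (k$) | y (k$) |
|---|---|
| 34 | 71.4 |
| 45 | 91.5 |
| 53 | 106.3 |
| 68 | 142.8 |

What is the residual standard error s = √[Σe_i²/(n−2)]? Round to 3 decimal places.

s = 3.000

x=34: ŷ = -2 + 2.1·34 = 69.4; e = 71.4 − 69.4 = 2
x=45: ŷ = -2 + 2.1·45 = 92.5; e = 91.5 − 92.5 = -1
x=53: ŷ = -2 + 2.1·53 = 109.3; e = 106.3 − 109.3 = -3
x=68: ŷ = -2 + 2.1·68 = 140.8; e = 142.8 − 140.8 = 2
SSE = 4 + 1 + 9 + 4 = 18
s = √(18/2) = √9 ≈ 3.000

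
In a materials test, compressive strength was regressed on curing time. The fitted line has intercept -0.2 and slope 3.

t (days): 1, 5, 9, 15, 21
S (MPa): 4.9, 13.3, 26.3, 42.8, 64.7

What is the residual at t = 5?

e = -1.5

Ŝ = -0.2 + 3·5 = 14.8
e = 13.3 − 14.8 = -1.5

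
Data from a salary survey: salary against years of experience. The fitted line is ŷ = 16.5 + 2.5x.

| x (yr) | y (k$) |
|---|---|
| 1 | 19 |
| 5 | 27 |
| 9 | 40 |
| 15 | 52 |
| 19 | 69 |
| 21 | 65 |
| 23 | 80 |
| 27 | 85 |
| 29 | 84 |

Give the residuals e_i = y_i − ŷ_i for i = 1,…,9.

0, -2, 1, -2, 5, -4, 6, 1, -5

x=1: ŷ = 16.5 + 2.5·1 = 19; e = 19 − 19 = 0
x=5: ŷ = 16.5 + 2.5·5 = 29; e = 27 − 29 = -2
x=9: ŷ = 16.5 + 2.5·9 = 39; e = 40 − 39 = 1
x=15: ŷ = 16.5 + 2.5·15 = 54; e = 52 − 54 = -2
x=19: ŷ = 16.5 + 2.5·19 = 64; e = 69 − 64 = 5
x=21: ŷ = 16.5 + 2.5·21 = 69; e = 65 − 69 = -4
x=23: ŷ = 16.5 + 2.5·23 = 74; e = 80 − 74 = 6
x=27: ŷ = 16.5 + 2.5·27 = 84; e = 85 − 84 = 1
x=29: ŷ = 16.5 + 2.5·29 = 89; e = 84 − 89 = -5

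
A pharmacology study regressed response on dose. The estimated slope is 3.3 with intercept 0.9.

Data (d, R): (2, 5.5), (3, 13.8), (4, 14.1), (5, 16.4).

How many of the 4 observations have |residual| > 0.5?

3

d=2: ŷ = 0.9 + 3.3·2 = 7.5; e = 5.5 − 7.5 = -2
d=3: ŷ = 0.9 + 3.3·3 = 10.8; e = 13.8 − 10.8 = 3
d=4: ŷ = 0.9 + 3.3·4 = 14.1; e = 14.1 − 14.1 = 0
d=5: ŷ = 0.9 + 3.3·5 = 17.4; e = 16.4 − 17.4 = -1
|e| > 0.5: d=2 (|e|=2), d=3 (|e|=3), d=5 (|e|=1) → 3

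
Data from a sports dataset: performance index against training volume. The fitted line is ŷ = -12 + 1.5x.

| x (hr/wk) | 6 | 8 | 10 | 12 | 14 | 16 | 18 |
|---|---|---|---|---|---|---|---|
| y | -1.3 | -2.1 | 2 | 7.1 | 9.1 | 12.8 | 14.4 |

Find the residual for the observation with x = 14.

e = 0.1

ŷ = -12 + 1.5·14 = 9
e = 9.1 − 9 = 0.1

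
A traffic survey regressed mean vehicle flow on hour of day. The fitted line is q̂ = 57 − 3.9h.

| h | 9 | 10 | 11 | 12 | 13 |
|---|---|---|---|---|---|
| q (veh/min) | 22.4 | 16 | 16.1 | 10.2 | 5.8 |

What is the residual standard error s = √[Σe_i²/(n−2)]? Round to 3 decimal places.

h=9: q̂ = 57 − 3.9·9 = 21.9; e = 22.4 − 21.9 = 0.5
h=10: q̂ = 57 − 3.9·10 = 18; e = 16 − 18 = -2
h=11: q̂ = 57 − 3.9·11 = 14.1; e = 16.1 − 14.1 = 2
h=12: q̂ = 57 − 3.9·12 = 10.2; e = 10.2 − 10.2 = 0
h=13: q̂ = 57 − 3.9·13 = 6.3; e = 5.8 − 6.3 = -0.5
SSE = 0.25 + 4 + 4 + 0 + 0.25 = 8.5
s = √(8.5/3) = √2.83333 ≈ 1.683

s = 1.683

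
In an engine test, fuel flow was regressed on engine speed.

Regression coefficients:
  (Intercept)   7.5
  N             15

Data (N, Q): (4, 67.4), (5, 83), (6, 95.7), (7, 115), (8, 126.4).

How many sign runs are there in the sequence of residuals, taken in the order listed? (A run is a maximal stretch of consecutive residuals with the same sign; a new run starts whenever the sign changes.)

N=4: ŷ = 7.5 + 15·4 = 67.5; e = 67.4 − 67.5 = -0.1
N=5: ŷ = 7.5 + 15·5 = 82.5; e = 83 − 82.5 = 0.5
N=6: ŷ = 7.5 + 15·6 = 97.5; e = 95.7 − 97.5 = -1.8
N=7: ŷ = 7.5 + 15·7 = 112.5; e = 115 − 112.5 = 2.5
N=8: ŷ = 7.5 + 15·8 = 127.5; e = 126.4 − 127.5 = -1.1
Signs: − + − + −
Runs: −×1, +×1, −×1, +×1, −×1 → 5

5 runs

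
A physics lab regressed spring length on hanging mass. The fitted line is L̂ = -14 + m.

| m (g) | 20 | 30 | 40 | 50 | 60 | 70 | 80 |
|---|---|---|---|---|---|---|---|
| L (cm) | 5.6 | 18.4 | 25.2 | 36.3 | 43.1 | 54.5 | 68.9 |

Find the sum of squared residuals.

m=20: L̂ = -14 + 20 = 6; e = 5.6 − 6 = -0.4
m=30: L̂ = -14 + 30 = 16; e = 18.4 − 16 = 2.4
m=40: L̂ = -14 + 40 = 26; e = 25.2 − 26 = -0.8
m=50: L̂ = -14 + 50 = 36; e = 36.3 − 36 = 0.3
m=60: L̂ = -14 + 60 = 46; e = 43.1 − 46 = -2.9
m=70: L̂ = -14 + 70 = 56; e = 54.5 − 56 = -1.5
m=80: L̂ = -14 + 80 = 66; e = 68.9 − 66 = 2.9
SSE = 0.16 + 5.76 + 0.64 + 0.09 + 8.41 + 2.25 + 8.41 = 25.72

SSE = 25.72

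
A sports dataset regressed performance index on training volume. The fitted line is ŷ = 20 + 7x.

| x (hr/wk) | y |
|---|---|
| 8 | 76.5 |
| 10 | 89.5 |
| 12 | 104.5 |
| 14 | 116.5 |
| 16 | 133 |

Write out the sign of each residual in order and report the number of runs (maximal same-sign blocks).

x=8: ŷ = 20 + 7·8 = 76; e = 76.5 − 76 = 0.5
x=10: ŷ = 20 + 7·10 = 90; e = 89.5 − 90 = -0.5
x=12: ŷ = 20 + 7·12 = 104; e = 104.5 − 104 = 0.5
x=14: ŷ = 20 + 7·14 = 118; e = 116.5 − 118 = -1.5
x=16: ŷ = 20 + 7·16 = 132; e = 133 − 132 = 1
Signs: + − + − +
Runs: +×1, −×1, +×1, −×1, +×1 → 5

5 runs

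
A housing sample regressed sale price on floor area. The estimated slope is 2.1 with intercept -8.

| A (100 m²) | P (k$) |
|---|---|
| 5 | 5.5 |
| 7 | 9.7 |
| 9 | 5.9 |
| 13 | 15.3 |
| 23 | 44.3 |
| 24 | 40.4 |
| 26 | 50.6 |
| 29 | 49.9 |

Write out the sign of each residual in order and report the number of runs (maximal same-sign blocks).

6 runs

A=5: ŷ = -8 + 2.1·5 = 2.5; e = 5.5 − 2.5 = 3
A=7: ŷ = -8 + 2.1·7 = 6.7; e = 9.7 − 6.7 = 3
A=9: ŷ = -8 + 2.1·9 = 10.9; e = 5.9 − 10.9 = -5
A=13: ŷ = -8 + 2.1·13 = 19.3; e = 15.3 − 19.3 = -4
A=23: ŷ = -8 + 2.1·23 = 40.3; e = 44.3 − 40.3 = 4
A=24: ŷ = -8 + 2.1·24 = 42.4; e = 40.4 − 42.4 = -2
A=26: ŷ = -8 + 2.1·26 = 46.6; e = 50.6 − 46.6 = 4
A=29: ŷ = -8 + 2.1·29 = 52.9; e = 49.9 − 52.9 = -3
Signs: + + − − + − + −
Runs: +×2, −×2, +×1, −×1, +×1, −×1 → 6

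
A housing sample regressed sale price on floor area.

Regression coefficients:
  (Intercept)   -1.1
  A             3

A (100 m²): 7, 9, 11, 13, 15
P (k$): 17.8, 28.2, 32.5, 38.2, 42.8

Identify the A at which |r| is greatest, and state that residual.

A = 9, r = 2.3

A=7: P̂ = -1.1 + 3·7 = 19.9; r = 17.8 − 19.9 = -2.1
A=9: P̂ = -1.1 + 3·9 = 25.9; r = 28.2 − 25.9 = 2.3
A=11: P̂ = -1.1 + 3·11 = 31.9; r = 32.5 − 31.9 = 0.6
A=13: P̂ = -1.1 + 3·13 = 37.9; r = 38.2 − 37.9 = 0.3
A=15: P̂ = -1.1 + 3·15 = 43.9; r = 42.8 − 43.9 = -1.1
Largest |r| is 2.3 at A = 9, residual 2.3.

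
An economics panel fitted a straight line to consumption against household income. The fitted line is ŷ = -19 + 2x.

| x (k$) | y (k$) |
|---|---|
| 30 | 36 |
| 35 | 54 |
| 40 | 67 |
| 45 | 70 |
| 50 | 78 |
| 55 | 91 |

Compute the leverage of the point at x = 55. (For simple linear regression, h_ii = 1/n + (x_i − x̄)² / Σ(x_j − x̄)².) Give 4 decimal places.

x̄ = (30 + 35 + 40 + 45 + 50 + 55)/6 = 42.5
Σ(x − x̄)² = 156.25 + 56.25 + 6.25 + 6.25 + 56.25 + 156.25 = 437.5
h = 1/6 + (12.5)²/437.5 = 0.166667 + 0.357143 = 0.5238

h = 0.5238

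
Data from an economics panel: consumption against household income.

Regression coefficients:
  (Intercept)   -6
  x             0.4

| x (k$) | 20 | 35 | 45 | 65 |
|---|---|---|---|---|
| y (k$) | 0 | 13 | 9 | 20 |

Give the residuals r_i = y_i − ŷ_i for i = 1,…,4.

-2, 5, -3, 0

x=20: ŷ = -6 + 0.4·20 = 2; r = 0 − 2 = -2
x=35: ŷ = -6 + 0.4·35 = 8; r = 13 − 8 = 5
x=45: ŷ = -6 + 0.4·45 = 12; r = 9 − 12 = -3
x=65: ŷ = -6 + 0.4·65 = 20; r = 20 − 20 = 0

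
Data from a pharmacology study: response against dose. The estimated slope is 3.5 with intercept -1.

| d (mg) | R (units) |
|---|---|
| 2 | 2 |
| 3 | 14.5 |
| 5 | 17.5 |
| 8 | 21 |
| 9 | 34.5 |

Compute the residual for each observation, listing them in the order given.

-4, 5, 1, -6, 4

d=2: R̂ = -1 + 3.5·2 = 6; e = 2 − 6 = -4
d=3: R̂ = -1 + 3.5·3 = 9.5; e = 14.5 − 9.5 = 5
d=5: R̂ = -1 + 3.5·5 = 16.5; e = 17.5 − 16.5 = 1
d=8: R̂ = -1 + 3.5·8 = 27; e = 21 − 27 = -6
d=9: R̂ = -1 + 3.5·9 = 30.5; e = 34.5 − 30.5 = 4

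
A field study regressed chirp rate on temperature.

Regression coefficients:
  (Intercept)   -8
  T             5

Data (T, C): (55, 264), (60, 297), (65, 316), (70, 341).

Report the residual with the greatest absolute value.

T=55: Ĉ = -8 + 5·55 = 267; r = 264 − 267 = -3
T=60: Ĉ = -8 + 5·60 = 292; r = 297 − 292 = 5
T=65: Ĉ = -8 + 5·65 = 317; r = 316 − 317 = -1
T=70: Ĉ = -8 + 5·70 = 342; r = 341 − 342 = -1
Largest |r| is 5 at T = 60, residual 5.

r = 5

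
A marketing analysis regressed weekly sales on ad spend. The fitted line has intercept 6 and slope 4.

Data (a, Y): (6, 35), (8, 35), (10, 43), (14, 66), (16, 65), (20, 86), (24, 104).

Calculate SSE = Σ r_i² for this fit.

SSE = 88

a=6: ŷ = 6 + 4·6 = 30; r = 35 − 30 = 5
a=8: ŷ = 6 + 4·8 = 38; r = 35 − 38 = -3
a=10: ŷ = 6 + 4·10 = 46; r = 43 − 46 = -3
a=14: ŷ = 6 + 4·14 = 62; r = 66 − 62 = 4
a=16: ŷ = 6 + 4·16 = 70; r = 65 − 70 = -5
a=20: ŷ = 6 + 4·20 = 86; r = 86 − 86 = 0
a=24: ŷ = 6 + 4·24 = 102; r = 104 − 102 = 2
SSE = 25 + 9 + 9 + 16 + 25 + 0 + 4 = 88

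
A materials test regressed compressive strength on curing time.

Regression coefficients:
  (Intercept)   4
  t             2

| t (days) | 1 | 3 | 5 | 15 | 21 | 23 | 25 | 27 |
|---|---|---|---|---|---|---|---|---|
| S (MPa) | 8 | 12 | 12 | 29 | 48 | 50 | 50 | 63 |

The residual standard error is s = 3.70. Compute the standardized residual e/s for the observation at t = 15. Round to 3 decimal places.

Ŝ = 4 + 2·15 = 34
e = 29 − 34 = -5
e/s = -5 / 3.70 = -1.351

-1.351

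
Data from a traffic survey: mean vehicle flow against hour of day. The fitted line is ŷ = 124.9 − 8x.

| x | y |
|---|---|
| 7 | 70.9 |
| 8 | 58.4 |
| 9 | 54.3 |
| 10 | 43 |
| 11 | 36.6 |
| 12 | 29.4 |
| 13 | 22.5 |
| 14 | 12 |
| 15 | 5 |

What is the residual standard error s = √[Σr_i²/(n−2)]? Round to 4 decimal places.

s = 1.6708

x=7: ŷ = 124.9 − 8·7 = 68.9; r = 70.9 − 68.9 = 2
x=8: ŷ = 124.9 − 8·8 = 60.9; r = 58.4 − 60.9 = -2.5
x=9: ŷ = 124.9 − 8·9 = 52.9; r = 54.3 − 52.9 = 1.4
x=10: ŷ = 124.9 − 8·10 = 44.9; r = 43 − 44.9 = -1.9
x=11: ŷ = 124.9 − 8·11 = 36.9; r = 36.6 − 36.9 = -0.3
x=12: ŷ = 124.9 − 8·12 = 28.9; r = 29.4 − 28.9 = 0.5
x=13: ŷ = 124.9 − 8·13 = 20.9; r = 22.5 − 20.9 = 1.6
x=14: ŷ = 124.9 − 8·14 = 12.9; r = 12 − 12.9 = -0.9
x=15: ŷ = 124.9 − 8·15 = 4.9; r = 5 − 4.9 = 0.1
SSE = 4 + 6.25 + 1.96 + 3.61 + 0.09 + 0.25 + 2.56 + 0.81 + 0.01 = 19.54
s = √(19.54/7) = √2.79143 ≈ 1.6708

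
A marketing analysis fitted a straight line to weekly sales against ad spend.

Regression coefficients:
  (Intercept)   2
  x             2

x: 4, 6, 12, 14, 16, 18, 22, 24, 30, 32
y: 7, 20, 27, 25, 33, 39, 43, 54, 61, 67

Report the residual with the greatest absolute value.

x=4: ŷ = 2 + 2·4 = 10; r = 7 − 10 = -3
x=6: ŷ = 2 + 2·6 = 14; r = 20 − 14 = 6
x=12: ŷ = 2 + 2·12 = 26; r = 27 − 26 = 1
x=14: ŷ = 2 + 2·14 = 30; r = 25 − 30 = -5
x=16: ŷ = 2 + 2·16 = 34; r = 33 − 34 = -1
x=18: ŷ = 2 + 2·18 = 38; r = 39 − 38 = 1
x=22: ŷ = 2 + 2·22 = 46; r = 43 − 46 = -3
x=24: ŷ = 2 + 2·24 = 50; r = 54 − 50 = 4
x=30: ŷ = 2 + 2·30 = 62; r = 61 − 62 = -1
x=32: ŷ = 2 + 2·32 = 66; r = 67 − 66 = 1
Largest |r| is 6 at x = 6, residual 6.

r = 6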